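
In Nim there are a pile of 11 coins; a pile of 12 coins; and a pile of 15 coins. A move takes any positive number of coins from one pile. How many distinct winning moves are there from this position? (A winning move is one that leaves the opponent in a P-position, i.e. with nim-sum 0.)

Nim-sum: 11 ^ 12 ^ 15 = 8.
The overall nim-sum is X = 8. A pile of size p has a winning move iff p XOR X < p (reduce it to p XOR X).
  11: 11 XOR 8 = 3 < 11 — winning move (to 3).
  12: 12 XOR 8 = 4 < 12 — winning move (to 4).
  15: 15 XOR 8 = 7 < 15 — winning move (to 7).
That gives 3 winning moves.

3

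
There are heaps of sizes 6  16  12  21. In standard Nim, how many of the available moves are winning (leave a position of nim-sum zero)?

Nim-sum: 6 XOR 16 XOR 12 XOR 21 = 15.
The overall nim-sum is X = 15. A heap of size p has a winning move iff p XOR X < p (reduce it to p XOR X).
  6: 6 XOR 15 = 9 ≥ 6 — no move.
  16: 16 XOR 15 = 31 ≥ 16 — no move.
  12: 12 XOR 15 = 3 < 12 — winning move (to 3).
  21: 21 XOR 15 = 26 ≥ 21 — no move.
That gives 1 winning move.

1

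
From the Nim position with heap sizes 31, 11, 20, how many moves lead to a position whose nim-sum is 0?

Compute the nim-sum pairwise:
31 ^ 11 = 20
20 ^ 20 = 0
The nim-sum is already 0, so every move leaves a nonzero nim-sum — there are no winning moves.

0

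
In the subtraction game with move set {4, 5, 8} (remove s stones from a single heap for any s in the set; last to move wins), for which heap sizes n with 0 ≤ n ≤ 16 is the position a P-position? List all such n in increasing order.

Grundy values for subtraction set {4, 5, 8}:
k:     0  1  2  3  4  5  6  7  8  9 10 11 12 13 14 15 16
g(k):  0  0  0  0  1  1  1  1  2  2  2  2  0  0  0  0  1
The P-positions (g = 0) in 0..16 are 0, 1, 2, 3, 12, 13, 14, 15.

0, 1, 2, 3, 12, 13, 14, 15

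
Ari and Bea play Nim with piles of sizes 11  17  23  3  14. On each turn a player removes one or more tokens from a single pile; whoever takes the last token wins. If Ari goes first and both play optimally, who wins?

Compute the nim-sum pairwise:
11 ⊕ 17 = 26
26 ⊕ 23 = 13
13 ⊕ 3 = 14
14 ⊕ 14 = 0
The nim-sum is 0, so this is a P-position: the player to move is in a losing position under optimal play; Ari is about to move from it and so loses — Bea wins.

Bea wins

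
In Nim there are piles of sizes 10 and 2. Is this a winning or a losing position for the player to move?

Winning position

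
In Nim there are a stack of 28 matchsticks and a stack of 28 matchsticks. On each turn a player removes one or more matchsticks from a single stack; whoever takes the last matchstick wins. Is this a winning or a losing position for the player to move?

Losing position

Nim-sum: 28 ^ 28 = 0.
The nim-sum is 0, so this is a P-position: the player to move is in a losing position under optimal play.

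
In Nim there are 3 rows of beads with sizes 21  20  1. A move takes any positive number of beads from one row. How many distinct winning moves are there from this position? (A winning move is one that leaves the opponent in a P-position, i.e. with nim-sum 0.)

0

Compute the nim-sum pairwise:
21 ^ 20 = 1
1 ^ 1 = 0
The nim-sum is already 0, so every move leaves a nonzero nim-sum — there are no winning moves.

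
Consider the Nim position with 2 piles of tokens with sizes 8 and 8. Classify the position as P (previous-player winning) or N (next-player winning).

P-position

Nim-sum: 8 ⊕ 8 = 0.
The nim-sum is 0, so this is a P-position: the player to move is in a losing position under optimal play.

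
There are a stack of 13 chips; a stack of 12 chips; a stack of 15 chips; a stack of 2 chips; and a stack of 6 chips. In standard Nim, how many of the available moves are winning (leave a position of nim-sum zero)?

In binary:
  1101  (13)
  1100  (12)
  1111  (15)
  0010  (2)
  0110  (6)
  ----
  1010  (10)
The overall nim-sum is X = 10. A stack of size p has a winning move iff p XOR X < p (reduce it to p XOR X).
  13: 13 XOR 10 = 7 < 13 — winning move (to 7).
  12: 12 XOR 10 = 6 < 12 — winning move (to 6).
  15: 15 XOR 10 = 5 < 15 — winning move (to 5).
  2: 2 XOR 10 = 8 ≥ 2 — no move.
  6: 6 XOR 10 = 12 ≥ 6 — no move.
That gives 3 winning moves.

3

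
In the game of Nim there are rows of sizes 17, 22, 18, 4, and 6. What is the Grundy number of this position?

23

Nim-sum: 17 ⊕ 22 ⊕ 18 ⊕ 4 ⊕ 6 = 23.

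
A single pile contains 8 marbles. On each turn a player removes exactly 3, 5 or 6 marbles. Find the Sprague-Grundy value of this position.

2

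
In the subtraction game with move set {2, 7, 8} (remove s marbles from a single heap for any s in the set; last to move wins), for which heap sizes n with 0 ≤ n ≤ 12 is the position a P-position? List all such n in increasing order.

0, 1, 4, 5, 10

Build the Grundy sequence with g(k) = mex{g(k−s) : s ∈ {2, 7, 8}, s ≤ k}:
k:     0  1  2  3  4  5  6  7  8  9 10 11 12
g(k):  0  0  1  1  0  0  1  1  2  2  0  3  1
The P-positions (g = 0) in 0..12 are 0, 1, 4, 5, 10.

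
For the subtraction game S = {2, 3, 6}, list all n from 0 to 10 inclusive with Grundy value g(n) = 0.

0, 1, 5, 9, 10

Build the Grundy sequence with g(k) = mex{g(k−s) : s ∈ {2, 3, 6}, s ≤ k}:
g(0) = mex{} = 0
g(1) = mex{} = 0
g(2) = mex{0} = 1
g(3) = mex{0} = 1
g(4) = mex{0,1} = 2
g(5) = mex{1} = 0
g(6) = mex{0,1,2} = 3
g(7) = mex{0,2} = 1
g(8) = mex{0,1,3} = 2
g(9) = mex{1,3} = 0
g(10) = mex{1,2} = 0
The P-positions (g = 0) in 0..10 are 0, 1, 5, 9, 10.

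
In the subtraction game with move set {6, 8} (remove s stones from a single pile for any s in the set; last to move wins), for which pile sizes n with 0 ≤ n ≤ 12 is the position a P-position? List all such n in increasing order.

Build the Grundy sequence with g(k) = mex{g(k−s) : s ∈ {6, 8}, s ≤ k}:
g(0) = mex{} = 0
g(1) = mex{} = 0
g(2) = mex{} = 0
g(3) = mex{} = 0
g(4) = mex{} = 0
g(5) = mex{} = 0
g(6) = mex{0} = 1
g(7) = mex{0} = 1
g(8) = mex{0} = 1
g(9) = mex{0} = 1
g(10) = mex{0} = 1
g(11) = mex{0} = 1
g(12) = mex{0,1} = 2
The P-positions (g = 0) in 0..12 are 0, 1, 2, 3, 4, 5.

0, 1, 2, 3, 4, 5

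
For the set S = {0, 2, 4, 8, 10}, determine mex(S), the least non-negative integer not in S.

0 is in the set but 1 is not, so the mex is 1.

1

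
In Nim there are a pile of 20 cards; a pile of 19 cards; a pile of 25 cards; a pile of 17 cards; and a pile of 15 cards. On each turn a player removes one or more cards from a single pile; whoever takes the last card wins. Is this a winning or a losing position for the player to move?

Losing position

Compute the nim-sum pairwise:
20 ⊕ 19 = 7
7 ⊕ 25 = 30
30 ⊕ 17 = 15
15 ⊕ 15 = 0
The nim-sum is 0, so this is a P-position: the player to move is in a losing position under optimal play.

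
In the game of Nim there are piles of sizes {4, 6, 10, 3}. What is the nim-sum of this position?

11

Nim-sum: 4 ^ 6 ^ 10 ^ 3 = 11.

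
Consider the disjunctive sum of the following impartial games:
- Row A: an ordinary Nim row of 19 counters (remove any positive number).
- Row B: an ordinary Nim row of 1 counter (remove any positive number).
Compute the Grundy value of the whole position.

Row A is a plain Nim row of size 19, so its Grundy value is 19.
Row B is a plain Nim row of size 1, so its Grundy value is 1.
By the Sprague-Grundy theorem, the Grundy value of a sum of independent games is the XOR of the component values.
Combined value = 19 XOR 1 = 18.

18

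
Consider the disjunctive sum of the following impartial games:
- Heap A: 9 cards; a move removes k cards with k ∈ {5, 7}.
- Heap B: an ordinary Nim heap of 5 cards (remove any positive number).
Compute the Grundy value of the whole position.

4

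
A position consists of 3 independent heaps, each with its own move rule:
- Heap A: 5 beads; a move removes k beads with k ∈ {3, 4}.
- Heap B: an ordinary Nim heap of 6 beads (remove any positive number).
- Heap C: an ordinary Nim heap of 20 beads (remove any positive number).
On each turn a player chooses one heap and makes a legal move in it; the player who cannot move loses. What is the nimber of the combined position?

19

Build the Grundy sequence for heap A with g(k) = mex{g(k−s) : s ∈ {3, 4}, s ≤ k}:
k:     0  1  2  3  4  5
g(k):  0  0  0  1  1  1
So g(5) = 1.
Heap B is a plain Nim heap of size 6, so its Grundy value is 6.
Heap C is a plain Nim heap of size 20, so its Grundy value is 20.
The value of a disjunctive sum is the nim-sum of the parts.
Combined value = 1 ⊕ 6 ⊕ 20 = 19.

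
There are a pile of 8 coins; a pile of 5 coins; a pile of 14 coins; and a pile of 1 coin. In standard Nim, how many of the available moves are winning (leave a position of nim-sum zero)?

In binary:
  1000  (8)
  0101  (5)
  1110  (14)
  0001  (1)
  ----
  0010  (2)
The overall nim-sum is X = 2. A pile of size p has a winning move iff p XOR X < p (reduce it to p XOR X).
  8: 8 XOR 2 = 10 ≥ 8 — no move.
  5: 5 XOR 2 = 7 ≥ 5 — no move.
  14: 14 XOR 2 = 12 < 14 — winning move (to 12).
  1: 1 XOR 2 = 3 ≥ 1 — no move.
That gives 1 winning move.

1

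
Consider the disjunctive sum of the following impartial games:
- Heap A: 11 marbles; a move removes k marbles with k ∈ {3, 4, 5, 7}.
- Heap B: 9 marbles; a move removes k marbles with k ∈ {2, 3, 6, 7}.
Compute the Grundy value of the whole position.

Build the Grundy sequence for heap A with g(k) = mex{g(k−s) : s ∈ {3, 4, 5, 7}, s ≤ k}:
k:     0  1  2  3  4  5  6  7  8  9 10 11
g(k):  0  0  0  1  1  1  2  2  2  3  0  0
So g(11) = 0.
Grundy values for heap B (subtraction set {2, 3, 6, 7}):
k:     0  1  2  3  4  5  6  7  8  9
g(k):  0  0  1  1  2  0  3  1  2  0
So g(9) = 0.
By the Sprague-Grundy theorem, the Grundy value of a sum of independent games is the XOR of the component values.
Combined value = 0 XOR 0 = 0.

0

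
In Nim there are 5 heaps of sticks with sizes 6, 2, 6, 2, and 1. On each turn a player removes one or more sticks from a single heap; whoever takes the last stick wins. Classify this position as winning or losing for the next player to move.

Winning position

Compute the nim-sum pairwise:
6 ⊕ 2 = 4
4 ⊕ 6 = 2
2 ⊕ 2 = 0
0 ⊕ 1 = 1
The nim-sum is 1 ≠ 0, so this is an N-position: the player to move can win.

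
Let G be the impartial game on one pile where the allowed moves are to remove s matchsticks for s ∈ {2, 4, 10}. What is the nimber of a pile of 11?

Compute g(0), g(1), … for moves {2, 4, 10}:
g(0) = mex{} = 0
g(1) = mex{} = 0
g(2) = mex{0} = 1
g(3) = mex{0} = 1
g(4) = mex{0,1} = 2
g(5) = mex{0,1} = 2
g(6) = mex{1,2} = 0
g(7) = mex{1,2} = 0
g(8) = mex{0,2} = 1
g(9) = mex{0,2} = 1
g(10) = mex{0,1} = 2
g(11) = mex{0,1} = 2
So g(11) = 2.

2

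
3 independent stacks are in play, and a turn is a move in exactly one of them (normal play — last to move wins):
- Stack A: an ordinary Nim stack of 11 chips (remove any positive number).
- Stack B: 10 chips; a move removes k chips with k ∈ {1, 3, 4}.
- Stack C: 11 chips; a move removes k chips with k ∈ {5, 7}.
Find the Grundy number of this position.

8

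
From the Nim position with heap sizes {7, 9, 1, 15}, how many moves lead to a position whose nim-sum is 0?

0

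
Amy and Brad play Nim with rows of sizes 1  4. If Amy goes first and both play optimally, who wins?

Amy wins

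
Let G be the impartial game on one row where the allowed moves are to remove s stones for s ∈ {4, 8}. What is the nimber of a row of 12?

0

Build the Grundy sequence with g(k) = mex{g(k−s) : s ∈ {4, 8}, s ≤ k}:
k:     0  1  2  3  4  5  6  7  8  9 10 11 12
g(k):  0  0  0  0  1  1  1  1  2  2  2  2  0
So g(12) = 0.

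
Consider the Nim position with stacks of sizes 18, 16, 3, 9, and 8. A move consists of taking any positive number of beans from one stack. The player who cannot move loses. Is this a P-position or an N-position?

P-position

Compute the nim-sum pairwise:
18 ⊕ 16 = 2
2 ⊕ 3 = 1
1 ⊕ 9 = 8
8 ⊕ 8 = 0
The nim-sum is 0, so this is a P-position: the player to move is in a losing position under optimal play.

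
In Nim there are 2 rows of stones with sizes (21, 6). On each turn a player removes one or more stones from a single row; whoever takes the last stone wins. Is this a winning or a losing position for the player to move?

Winning position

Compute the nim-sum pairwise:
21 ⊕ 6 = 19
The nim-sum is 19 ≠ 0, so this is an N-position: the player to move can win.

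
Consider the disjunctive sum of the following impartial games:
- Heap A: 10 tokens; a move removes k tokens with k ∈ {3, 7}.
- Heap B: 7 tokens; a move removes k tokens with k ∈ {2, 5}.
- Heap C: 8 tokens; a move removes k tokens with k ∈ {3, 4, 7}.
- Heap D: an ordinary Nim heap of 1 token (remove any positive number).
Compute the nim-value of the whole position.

Build the Grundy sequence for heap A with g(k) = mex{g(k−s) : s ∈ {3, 7}, s ≤ k}:
k:     0  1  2  3  4  5  6  7  8  9 10
g(k):  0  0  0  1  1  1  0  2  2  1  0
So g(10) = 0.
For heap B, compute g(0), g(1), … with moves {2, 5}:
g(0) = mex{} = 0
g(1) = mex{} = 0
g(2) = mex{0} = 1
g(3) = mex{0} = 1
g(4) = mex{1} = 0
g(5) = mex{0,1} = 2
g(6) = mex{0} = 1
g(7) = mex{1,2} = 0
So g(7) = 0.
Grundy values for heap C (subtraction set {3, 4, 7}):
k:     0  1  2  3  4  5  6  7  8
g(k):  0  0  0  1  1  1  2  2  2
So g(8) = 2.
Heap D is a plain Nim heap of size 1, so its Grundy value is 1.
By the Sprague-Grundy theorem, the Grundy value of a sum of independent games is the XOR of the component values.
Combined value = 0 ⊕ 0 ⊕ 2 ⊕ 1 = 3.

3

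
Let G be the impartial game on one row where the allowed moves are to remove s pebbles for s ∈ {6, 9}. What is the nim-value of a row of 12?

2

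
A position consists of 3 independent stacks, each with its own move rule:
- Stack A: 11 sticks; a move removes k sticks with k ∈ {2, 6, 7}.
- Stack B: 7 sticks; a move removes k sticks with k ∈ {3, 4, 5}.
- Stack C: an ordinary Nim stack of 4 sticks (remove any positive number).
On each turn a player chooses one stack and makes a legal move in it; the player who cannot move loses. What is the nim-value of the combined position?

7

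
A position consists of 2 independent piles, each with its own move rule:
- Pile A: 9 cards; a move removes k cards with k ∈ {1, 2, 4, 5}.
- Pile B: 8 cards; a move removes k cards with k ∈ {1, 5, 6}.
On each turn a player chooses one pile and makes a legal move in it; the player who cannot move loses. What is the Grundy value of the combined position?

2

Grundy values for pile A (subtraction set {1, 2, 4, 5}):
g(0) = mex{} = 0
g(1) = mex{0} = 1
g(2) = mex{0,1} = 2
g(3) = mex{1,2} = 0
g(4) = mex{0,2} = 1
g(5) = mex{0,1} = 2
g(6) = mex{1,2} = 0
g(7) = mex{0,2} = 1
g(8) = mex{0,1} = 2
g(9) = mex{1,2} = 0
So g(9) = 0.
Build the Grundy sequence for pile B with g(k) = mex{g(k−s) : s ∈ {1, 5, 6}, s ≤ k}:
g(0) = mex{} = 0
g(1) = mex{0} = 1
g(2) = mex{1} = 0
g(3) = mex{0} = 1
g(4) = mex{1} = 0
g(5) = mex{0} = 1
g(6) = mex{0,1} = 2
g(7) = mex{0,1,2} = 3
g(8) = mex{0,1,3} = 2
So g(8) = 2.
The value of a disjunctive sum is the nim-sum of the parts.
Combined value = 0 ⊕ 2 = 2.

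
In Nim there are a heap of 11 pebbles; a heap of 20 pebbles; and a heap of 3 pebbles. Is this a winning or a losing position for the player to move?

Compute the nim-sum pairwise:
11 XOR 20 = 31
31 XOR 3 = 28
The nim-sum is 28 ≠ 0, so this is an N-position: the player to move can win.

Winning position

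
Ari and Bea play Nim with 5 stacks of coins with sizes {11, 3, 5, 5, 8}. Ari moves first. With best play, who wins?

Bea wins

Nim-sum: 11 XOR 3 XOR 5 XOR 5 XOR 8 = 0.
The nim-sum is 0, so this is a P-position: the player to move is in a losing position under optimal play; Ari is about to move from it and so loses — Bea wins.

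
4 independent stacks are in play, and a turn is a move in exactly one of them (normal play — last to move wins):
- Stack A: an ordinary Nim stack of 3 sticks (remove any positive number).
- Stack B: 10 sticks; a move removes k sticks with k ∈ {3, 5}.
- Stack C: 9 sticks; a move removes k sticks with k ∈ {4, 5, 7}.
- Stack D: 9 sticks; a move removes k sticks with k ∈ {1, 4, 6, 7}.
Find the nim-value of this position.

3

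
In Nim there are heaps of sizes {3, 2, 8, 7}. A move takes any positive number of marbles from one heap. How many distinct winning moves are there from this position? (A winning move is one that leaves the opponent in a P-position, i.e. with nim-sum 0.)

1

Nim-sum: 3 ^ 2 ^ 8 ^ 7 = 14.
The overall nim-sum is X = 14. A heap of size p has a winning move iff p XOR X < p (reduce it to p XOR X).
  3: 3 XOR 14 = 13 ≥ 3 — no move.
  2: 2 XOR 14 = 12 ≥ 2 — no move.
  8: 8 XOR 14 = 6 < 8 — winning move (to 6).
  7: 7 XOR 14 = 9 ≥ 7 — no move.
That gives 1 winning move.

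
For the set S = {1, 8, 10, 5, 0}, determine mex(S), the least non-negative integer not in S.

2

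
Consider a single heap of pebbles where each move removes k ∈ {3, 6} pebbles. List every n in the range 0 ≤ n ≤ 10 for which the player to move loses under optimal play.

Build the Grundy sequence with g(k) = mex{g(k−s) : s ∈ {3, 6}, s ≤ k}:
k:     0  1  2  3  4  5  6  7  8  9 10
g(k):  0  0  0  1  1  1  2  2  2  0  0
The P-positions (g = 0) in 0..10 are 0, 1, 2, 9, 10.

0, 1, 2, 9, 10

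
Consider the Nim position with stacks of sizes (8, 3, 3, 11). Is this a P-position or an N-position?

N-position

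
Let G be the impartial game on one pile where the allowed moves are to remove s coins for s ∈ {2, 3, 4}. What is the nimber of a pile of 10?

Build the Grundy sequence with g(k) = mex{g(k−s) : s ∈ {2, 3, 4}, s ≤ k}:
g(0) = mex{} = 0
g(1) = mex{} = 0
g(2) = mex{0} = 1
g(3) = mex{0} = 1
g(4) = mex{0,1} = 2
g(5) = mex{0,1} = 2
g(6) = mex{1,2} = 0
g(7) = mex{1,2} = 0
g(8) = mex{0,2} = 1
g(9) = mex{0,2} = 1
g(10) = mex{0,1} = 2
So g(10) = 2.

2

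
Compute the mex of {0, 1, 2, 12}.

The values 0, 1, 2 are all present; 3 is the first non-negative integer missing from the set.

3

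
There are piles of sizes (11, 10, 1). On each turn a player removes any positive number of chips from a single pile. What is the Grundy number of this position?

0

Nim-sum: 11 XOR 10 XOR 1 = 0.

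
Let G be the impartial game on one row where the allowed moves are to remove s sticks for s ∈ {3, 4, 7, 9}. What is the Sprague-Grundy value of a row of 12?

Grundy values for subtraction set {3, 4, 7, 9}:
k:     0  1  2  3  4  5  6  7  8  9 10 11 12
g(k):  0  0  0  1  1  1  2  2  2  3  3  3  0
So g(12) = 0.

0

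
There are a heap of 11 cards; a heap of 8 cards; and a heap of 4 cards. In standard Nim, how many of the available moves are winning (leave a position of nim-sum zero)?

1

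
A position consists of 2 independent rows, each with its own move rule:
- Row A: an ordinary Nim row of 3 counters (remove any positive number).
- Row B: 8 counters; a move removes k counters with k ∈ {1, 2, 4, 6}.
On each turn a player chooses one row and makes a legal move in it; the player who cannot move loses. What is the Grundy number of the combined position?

3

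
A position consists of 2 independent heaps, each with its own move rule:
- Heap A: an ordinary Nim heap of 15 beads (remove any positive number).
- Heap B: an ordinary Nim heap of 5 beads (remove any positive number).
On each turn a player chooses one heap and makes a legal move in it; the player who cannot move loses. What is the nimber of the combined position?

10

Heap A is a plain Nim heap of size 15, so its Grundy value is 15.
Heap B is a plain Nim heap of size 5, so its Grundy value is 5.
By the Sprague-Grundy theorem, the Grundy value of a sum of independent games is the XOR of the component values.
Combined value = 15 ⊕ 5 = 10.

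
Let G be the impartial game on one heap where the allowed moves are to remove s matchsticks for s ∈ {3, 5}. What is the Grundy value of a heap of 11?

Compute g(0), g(1), … for moves {3, 5}:
k:     0  1  2  3  4  5  6  7  8  9 10 11
g(k):  0  0  0  1  1  1  2  2  0  0  0  1
So g(11) = 1.

1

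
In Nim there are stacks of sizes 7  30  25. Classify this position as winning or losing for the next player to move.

Compute the nim-sum pairwise:
7 ^ 30 = 25
25 ^ 25 = 0
The nim-sum is 0, so this is a P-position: the player to move is in a losing position under optimal play.

Losing position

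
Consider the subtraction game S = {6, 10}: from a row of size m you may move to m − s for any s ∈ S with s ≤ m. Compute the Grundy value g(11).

Build the Grundy sequence with g(k) = mex{g(k−s) : s ∈ {6, 10}, s ≤ k}:
g(0) = mex{} = 0
g(1) = mex{} = 0
g(2) = mex{} = 0
g(3) = mex{} = 0
g(4) = mex{} = 0
g(5) = mex{} = 0
g(6) = mex{0} = 1
g(7) = mex{0} = 1
g(8) = mex{0} = 1
g(9) = mex{0} = 1
g(10) = mex{0} = 1
g(11) = mex{0} = 1
So g(11) = 1.

1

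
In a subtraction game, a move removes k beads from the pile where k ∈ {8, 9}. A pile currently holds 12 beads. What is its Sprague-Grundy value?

Build the Grundy sequence with g(k) = mex{g(k−s) : s ∈ {8, 9}, s ≤ k}:
g(0) = mex{} = 0
g(1) = mex{} = 0
g(2) = mex{} = 0
g(3) = mex{} = 0
g(4) = mex{} = 0
g(5) = mex{} = 0
g(6) = mex{} = 0
g(7) = mex{} = 0
g(8) = mex{0} = 1
g(9) = mex{0} = 1
g(10) = mex{0} = 1
g(11) = mex{0} = 1
g(12) = mex{0} = 1
So g(12) = 1.

1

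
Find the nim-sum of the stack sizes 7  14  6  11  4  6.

6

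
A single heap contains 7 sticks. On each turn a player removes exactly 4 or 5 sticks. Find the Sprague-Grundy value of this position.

1

Grundy values for subtraction set {4, 5}:
k:     0  1  2  3  4  5  6  7
g(k):  0  0  0  0  1  1  1  1
So g(7) = 1.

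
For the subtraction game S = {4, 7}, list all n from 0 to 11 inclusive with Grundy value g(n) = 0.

0, 1, 2, 3, 11

Compute g(0), g(1), … for moves {4, 7}:
k:     0  1  2  3  4  5  6  7  8  9 10 11
g(k):  0  0  0  0  1  1  1  1  2  2  2  0
The P-positions (g = 0) in 0..11 are 0, 1, 2, 3, 11.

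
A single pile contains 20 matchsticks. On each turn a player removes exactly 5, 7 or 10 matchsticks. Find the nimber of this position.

Build the Grundy sequence with g(k) = mex{g(k−s) : s ∈ {5, 7, 10}, s ≤ k}:
k:     0  1  2  3  4  5  6  7  8  9 10 11 12 13 14 15 16 17 18 19 20
g(k):  0  0  0  0  0  1  1  1  1  1  2  2  2  2  2  0  0  0  0  0  1
So g(20) = 1.

1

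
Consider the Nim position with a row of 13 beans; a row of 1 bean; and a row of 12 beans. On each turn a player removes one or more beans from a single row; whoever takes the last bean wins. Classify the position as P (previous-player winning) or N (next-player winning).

Nim-sum: 13 XOR 1 XOR 12 = 0.
The nim-sum is 0, so this is a P-position: the player to move is in a losing position under optimal play.

P-position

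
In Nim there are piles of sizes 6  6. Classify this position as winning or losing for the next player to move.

Losing position

Nim-sum: 6 ^ 6 = 0.
The nim-sum is 0, so this is a P-position: the player to move is in a losing position under optimal play.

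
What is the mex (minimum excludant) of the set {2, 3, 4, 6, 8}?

0

0 is not in the set, so the mex is 0.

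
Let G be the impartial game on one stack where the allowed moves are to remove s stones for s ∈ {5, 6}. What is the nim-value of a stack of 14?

Compute g(0), g(1), … for moves {5, 6}:
k:     0  1  2  3  4  5  6  7  8  9 10 11 12 13 14
g(k):  0  0  0  0  0  1  1  1  1  1  2  0  0  0  0
So g(14) = 0.

0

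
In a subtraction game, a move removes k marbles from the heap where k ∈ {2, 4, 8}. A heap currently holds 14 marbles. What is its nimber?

1

Grundy values for subtraction set {2, 4, 8}:
g(0) = mex{} = 0
g(1) = mex{} = 0
g(2) = mex{0} = 1
g(3) = mex{0} = 1
g(4) = mex{0,1} = 2
g(5) = mex{0,1} = 2
g(6) = mex{1,2} = 0
g(7) = mex{1,2} = 0
g(8) = mex{0,2} = 1
g(9) = mex{0,2} = 1
g(10) = mex{0,1} = 2
g(11) = mex{0,1} = 2
g(12) = mex{1,2} = 0
g(13) = mex{1,2} = 0
g(14) = mex{0,2} = 1
So g(14) = 1.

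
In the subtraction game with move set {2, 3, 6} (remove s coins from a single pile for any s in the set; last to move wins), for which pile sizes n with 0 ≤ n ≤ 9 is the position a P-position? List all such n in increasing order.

Build the Grundy sequence with g(k) = mex{g(k−s) : s ∈ {2, 3, 6}, s ≤ k}:
g(0) = mex{} = 0
g(1) = mex{} = 0
g(2) = mex{0} = 1
g(3) = mex{0} = 1
g(4) = mex{0,1} = 2
g(5) = mex{1} = 0
g(6) = mex{0,1,2} = 3
g(7) = mex{0,2} = 1
g(8) = mex{0,1,3} = 2
g(9) = mex{1,3} = 0
The P-positions (g = 0) in 0..9 are 0, 1, 5, 9.

0, 1, 5, 9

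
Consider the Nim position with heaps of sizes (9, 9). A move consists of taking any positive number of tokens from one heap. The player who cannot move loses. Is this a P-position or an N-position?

In binary:
  1001  (9)
  1001  (9)
  ----
  0000  (0)
The nim-sum is 0, so this is a P-position: the player to move is in a losing position under optimal play.

P-position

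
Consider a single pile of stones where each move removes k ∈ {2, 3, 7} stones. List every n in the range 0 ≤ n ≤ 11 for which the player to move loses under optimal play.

Compute g(0), g(1), … for moves {2, 3, 7}:
g(0) = mex{} = 0
g(1) = mex{} = 0
g(2) = mex{0} = 1
g(3) = mex{0} = 1
g(4) = mex{0,1} = 2
g(5) = mex{1} = 0
g(6) = mex{1,2} = 0
g(7) = mex{0,2} = 1
g(8) = mex{0} = 1
g(9) = mex{0,1} = 2
g(10) = mex{1} = 0
g(11) = mex{1,2} = 0
The P-positions (g = 0) in 0..11 are 0, 1, 5, 6, 10, 11.

0, 1, 5, 6, 10, 11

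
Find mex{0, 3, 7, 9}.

1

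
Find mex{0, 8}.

1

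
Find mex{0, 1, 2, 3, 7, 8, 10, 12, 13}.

4

The values 0, 1, 2, 3 are all present; 4 is the first non-negative integer missing from the set.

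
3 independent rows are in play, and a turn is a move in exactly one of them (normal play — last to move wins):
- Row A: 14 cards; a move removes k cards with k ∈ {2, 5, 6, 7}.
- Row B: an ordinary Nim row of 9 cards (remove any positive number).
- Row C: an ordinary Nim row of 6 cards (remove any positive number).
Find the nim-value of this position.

14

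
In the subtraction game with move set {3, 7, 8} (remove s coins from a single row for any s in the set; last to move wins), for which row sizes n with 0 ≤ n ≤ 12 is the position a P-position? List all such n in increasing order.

0, 1, 2, 6, 11, 12

Build the Grundy sequence with g(k) = mex{g(k−s) : s ∈ {3, 7, 8}, s ≤ k}:
g(0) = mex{} = 0
g(1) = mex{} = 0
g(2) = mex{} = 0
g(3) = mex{0} = 1
g(4) = mex{0} = 1
g(5) = mex{0} = 1
g(6) = mex{1} = 0
g(7) = mex{0,1} = 2
g(8) = mex{0,1} = 2
g(9) = mex{0} = 1
g(10) = mex{0,1,2} = 3
g(11) = mex{1,2} = 0
g(12) = mex{1} = 0
The P-positions (g = 0) in 0..12 are 0, 1, 2, 6, 11, 12.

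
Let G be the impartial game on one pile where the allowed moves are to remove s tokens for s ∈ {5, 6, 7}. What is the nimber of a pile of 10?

Compute g(0), g(1), … for moves {5, 6, 7}:
g(0) = mex{} = 0
g(1) = mex{} = 0
g(2) = mex{} = 0
g(3) = mex{} = 0
g(4) = mex{} = 0
g(5) = mex{0} = 1
g(6) = mex{0} = 1
g(7) = mex{0} = 1
g(8) = mex{0} = 1
g(9) = mex{0} = 1
g(10) = mex{0,1} = 2
So g(10) = 2.

2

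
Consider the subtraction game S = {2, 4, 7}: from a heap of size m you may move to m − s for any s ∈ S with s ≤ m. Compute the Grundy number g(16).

2

Grundy values for subtraction set {2, 4, 7}:
k:     0  1  2  3  4  5  6  7  8  9 10 11 12 13 14 15 16
g(k):  0  0  1  1  2  2  0  3  1  0  2  1  0  2  1  0  2
So g(16) = 2.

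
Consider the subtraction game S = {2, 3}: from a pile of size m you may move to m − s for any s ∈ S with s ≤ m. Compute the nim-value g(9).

2

Grundy values for subtraction set {2, 3}:
g(0) = mex{} = 0
g(1) = mex{} = 0
g(2) = mex{0} = 1
g(3) = mex{0} = 1
g(4) = mex{0,1} = 2
g(5) = mex{1} = 0
g(6) = mex{1,2} = 0
g(7) = mex{0,2} = 1
g(8) = mex{0} = 1
g(9) = mex{0,1} = 2
So g(9) = 2.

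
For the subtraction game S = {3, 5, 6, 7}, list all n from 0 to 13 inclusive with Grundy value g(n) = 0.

Grundy values for subtraction set {3, 5, 6, 7}:
g(0) = mex{} = 0
g(1) = mex{} = 0
g(2) = mex{} = 0
g(3) = mex{0} = 1
g(4) = mex{0} = 1
g(5) = mex{0} = 1
g(6) = mex{0,1} = 2
g(7) = mex{0,1} = 2
g(8) = mex{0,1} = 2
g(9) = mex{0,1,2} = 3
g(10) = mex{1,2} = 0
g(11) = mex{1,2} = 0
g(12) = mex{1,2,3} = 0
g(13) = mex{0,2} = 1
The P-positions (g = 0) in 0..13 are 0, 1, 2, 10, 11, 12.

0, 1, 2, 10, 11, 12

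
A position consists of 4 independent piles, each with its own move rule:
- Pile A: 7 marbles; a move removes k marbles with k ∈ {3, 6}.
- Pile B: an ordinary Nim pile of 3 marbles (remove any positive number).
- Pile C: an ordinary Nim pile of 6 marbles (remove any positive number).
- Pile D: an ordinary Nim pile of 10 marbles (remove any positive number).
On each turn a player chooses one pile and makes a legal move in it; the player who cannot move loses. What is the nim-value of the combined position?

13

For pile A, compute g(0), g(1), … with moves {3, 6}:
g(0) = mex{} = 0
g(1) = mex{} = 0
g(2) = mex{} = 0
g(3) = mex{0} = 1
g(4) = mex{0} = 1
g(5) = mex{0} = 1
g(6) = mex{0,1} = 2
g(7) = mex{0,1} = 2
So g(7) = 2.
Pile B is a plain Nim pile of size 3, so its Grundy value is 3.
Pile C is a plain Nim pile of size 6, so its Grundy value is 6.
Pile D is a plain Nim pile of size 10, so its Grundy value is 10.
By the Sprague-Grundy theorem, the Grundy value of a sum of independent games is the XOR of the component values.
Combined value = 2 XOR 3 XOR 6 XOR 10 = 13.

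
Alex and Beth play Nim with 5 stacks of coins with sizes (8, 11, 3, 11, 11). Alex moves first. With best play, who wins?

Beth wins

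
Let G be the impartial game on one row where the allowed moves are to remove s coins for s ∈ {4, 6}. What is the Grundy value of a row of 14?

Build the Grundy sequence with g(k) = mex{g(k−s) : s ∈ {4, 6}, s ≤ k}:
g(0) = mex{} = 0
g(1) = mex{} = 0
g(2) = mex{} = 0
g(3) = mex{} = 0
g(4) = mex{0} = 1
g(5) = mex{0} = 1
g(6) = mex{0} = 1
g(7) = mex{0} = 1
g(8) = mex{0,1} = 2
g(9) = mex{0,1} = 2
g(10) = mex{1} = 0
g(11) = mex{1} = 0
g(12) = mex{1,2} = 0
g(13) = mex{1,2} = 0
g(14) = mex{0,2} = 1
So g(14) = 1.

1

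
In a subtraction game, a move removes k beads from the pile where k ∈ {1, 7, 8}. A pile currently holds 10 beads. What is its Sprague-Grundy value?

2

Compute g(0), g(1), … for moves {1, 7, 8}:
g(0) = mex{} = 0
g(1) = mex{0} = 1
g(2) = mex{1} = 0
g(3) = mex{0} = 1
g(4) = mex{1} = 0
g(5) = mex{0} = 1
g(6) = mex{1} = 0
g(7) = mex{0} = 1
g(8) = mex{0,1} = 2
g(9) = mex{0,1,2} = 3
g(10) = mex{0,1,3} = 2
So g(10) = 2.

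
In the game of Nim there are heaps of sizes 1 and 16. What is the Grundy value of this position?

Bitwise XOR of the heap sizes:
  00001  (1)
  10000  (16)
  -----
  10001  (17)

17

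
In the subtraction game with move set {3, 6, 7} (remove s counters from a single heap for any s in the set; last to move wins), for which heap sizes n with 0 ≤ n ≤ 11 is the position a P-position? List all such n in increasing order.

Grundy values for subtraction set {3, 6, 7}:
g(0) = mex{} = 0
g(1) = mex{} = 0
g(2) = mex{} = 0
g(3) = mex{0} = 1
g(4) = mex{0} = 1
g(5) = mex{0} = 1
g(6) = mex{0,1} = 2
g(7) = mex{0,1} = 2
g(8) = mex{0,1} = 2
g(9) = mex{0,1,2} = 3
g(10) = mex{1,2} = 0
g(11) = mex{1,2} = 0
The P-positions (g = 0) in 0..11 are 0, 1, 2, 10, 11.

0, 1, 2, 10, 11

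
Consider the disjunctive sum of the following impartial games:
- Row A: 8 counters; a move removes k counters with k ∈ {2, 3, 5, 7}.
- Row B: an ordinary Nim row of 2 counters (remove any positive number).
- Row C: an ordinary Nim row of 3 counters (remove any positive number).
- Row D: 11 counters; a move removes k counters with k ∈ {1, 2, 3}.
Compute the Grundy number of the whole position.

6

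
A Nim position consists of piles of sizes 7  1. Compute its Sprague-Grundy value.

6

Nim-sum: 7 XOR 1 = 6.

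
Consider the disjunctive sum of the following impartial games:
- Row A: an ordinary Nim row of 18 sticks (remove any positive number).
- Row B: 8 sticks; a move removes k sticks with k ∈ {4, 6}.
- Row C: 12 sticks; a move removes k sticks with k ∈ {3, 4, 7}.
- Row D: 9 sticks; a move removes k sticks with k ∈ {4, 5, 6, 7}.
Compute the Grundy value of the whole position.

Row A is a plain Nim row of size 18, so its Grundy value is 18.
For row B, compute g(0), g(1), … with moves {4, 6}:
k:     0  1  2  3  4  5  6  7  8
g(k):  0  0  0  0  1  1  1  1  2
So g(8) = 2.
For row C, compute g(0), g(1), … with moves {3, 4, 7}:
k:     0  1  2  3  4  5  6  7  8  9 10 11 12
g(k):  0  0  0  1  1  1  2  2  2  3  0  0  0
So g(12) = 0.
Build the Grundy sequence for row D with g(k) = mex{g(k−s) : s ∈ {4, 5, 6, 7}, s ≤ k}:
g(0) = mex{} = 0
g(1) = mex{} = 0
g(2) = mex{} = 0
g(3) = mex{} = 0
g(4) = mex{0} = 1
g(5) = mex{0} = 1
g(6) = mex{0} = 1
g(7) = mex{0} = 1
g(8) = mex{0,1} = 2
g(9) = mex{0,1} = 2
So g(9) = 2.
The value of a disjunctive sum is the nim-sum of the parts.
Combined value = 18 ⊕ 2 ⊕ 0 ⊕ 2 = 18.

18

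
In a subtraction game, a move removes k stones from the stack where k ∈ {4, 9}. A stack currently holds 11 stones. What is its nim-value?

Grundy values for subtraction set {4, 9}:
k:     0  1  2  3  4  5  6  7  8  9 10 11
g(k):  0  0  0  0  1  1  1  1  0  2  2  2
So g(11) = 2.

2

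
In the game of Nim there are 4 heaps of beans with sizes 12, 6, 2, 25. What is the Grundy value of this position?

17

Write each in binary and XOR column by column:
  01100  (12)
  00110  (6)
  00010  (2)
  11001  (25)
  -----
  10001  (17)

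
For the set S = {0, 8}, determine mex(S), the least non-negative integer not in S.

0 is in the set but 1 is not, so the mex is 1.

1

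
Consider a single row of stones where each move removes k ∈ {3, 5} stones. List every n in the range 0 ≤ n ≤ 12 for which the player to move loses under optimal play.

0, 1, 2, 8, 9, 10

Build the Grundy sequence with g(k) = mex{g(k−s) : s ∈ {3, 5}, s ≤ k}:
g(0) = mex{} = 0
g(1) = mex{} = 0
g(2) = mex{} = 0
g(3) = mex{0} = 1
g(4) = mex{0} = 1
g(5) = mex{0} = 1
g(6) = mex{0,1} = 2
g(7) = mex{0,1} = 2
g(8) = mex{1} = 0
g(9) = mex{1,2} = 0
g(10) = mex{1,2} = 0
g(11) = mex{0,2} = 1
g(12) = mex{0,2} = 1
The P-positions (g = 0) in 0..12 are 0, 1, 2, 8, 9, 10.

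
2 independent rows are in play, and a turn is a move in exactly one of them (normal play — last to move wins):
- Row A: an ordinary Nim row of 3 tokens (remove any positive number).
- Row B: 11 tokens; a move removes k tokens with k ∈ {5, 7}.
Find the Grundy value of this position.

Row A is a plain Nim row of size 3, so its Grundy value is 3.
Build the Grundy sequence for row B with g(k) = mex{g(k−s) : s ∈ {5, 7}, s ≤ k}:
g(0) = mex{} = 0
g(1) = mex{} = 0
g(2) = mex{} = 0
g(3) = mex{} = 0
g(4) = mex{} = 0
g(5) = mex{0} = 1
g(6) = mex{0} = 1
g(7) = mex{0} = 1
g(8) = mex{0} = 1
g(9) = mex{0} = 1
g(10) = mex{0,1} = 2
g(11) = mex{0,1} = 2
So g(11) = 2.
By the Sprague-Grundy theorem, the Grundy value of a sum of independent games is the XOR of the component values.
Combined value = 3 XOR 2 = 1.

1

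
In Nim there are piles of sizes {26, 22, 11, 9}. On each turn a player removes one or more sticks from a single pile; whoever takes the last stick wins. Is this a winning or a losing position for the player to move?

Compute the nim-sum pairwise:
26 ⊕ 22 = 12
12 ⊕ 11 = 7
7 ⊕ 9 = 14
The nim-sum is 14 ≠ 0, so this is an N-position: the player to move can win.

Winning position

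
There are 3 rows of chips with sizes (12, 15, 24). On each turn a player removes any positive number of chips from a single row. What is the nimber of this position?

Nim-sum: 12 XOR 15 XOR 24 = 27.

27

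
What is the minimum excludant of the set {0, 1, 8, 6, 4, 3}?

The values 0, 1 are all present; 2 is the first non-negative integer missing from the set.

2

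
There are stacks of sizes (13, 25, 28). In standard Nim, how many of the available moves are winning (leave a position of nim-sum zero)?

3

Bitwise XOR of the heap sizes:
  01101  (13)
  11001  (25)
  11100  (28)
  -----
  01000  (8)
The overall nim-sum is X = 8. A stack of size p has a winning move iff p XOR X < p (reduce it to p XOR X).
  13: 13 XOR 8 = 5 < 13 — winning move (to 5).
  25: 25 XOR 8 = 17 < 25 — winning move (to 17).
  28: 28 XOR 8 = 20 < 28 — winning move (to 20).
That gives 3 winning moves.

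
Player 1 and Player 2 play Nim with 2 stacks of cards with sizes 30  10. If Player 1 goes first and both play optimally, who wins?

Player 1 wins

Nim-sum: 30 XOR 10 = 20.
The nim-sum is 20 ≠ 0, so this is an N-position: the player to move can win; Player 1 has a winning move.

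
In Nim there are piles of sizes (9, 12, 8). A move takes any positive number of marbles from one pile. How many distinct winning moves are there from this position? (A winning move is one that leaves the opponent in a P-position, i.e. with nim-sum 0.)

Compute the nim-sum pairwise:
9 ^ 12 = 5
5 ^ 8 = 13
The overall nim-sum is X = 13. A pile of size p has a winning move iff p XOR X < p (reduce it to p XOR X).
  9: 9 XOR 13 = 4 < 9 — winning move (to 4).
  12: 12 XOR 13 = 1 < 12 — winning move (to 1).
  8: 8 XOR 13 = 5 < 8 — winning move (to 5).
That gives 3 winning moves.

3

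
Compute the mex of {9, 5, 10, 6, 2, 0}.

0 is in the set but 1 is not, so the mex is 1.

1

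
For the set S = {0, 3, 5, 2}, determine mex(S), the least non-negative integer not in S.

0 is in the set but 1 is not, so the mex is 1.

1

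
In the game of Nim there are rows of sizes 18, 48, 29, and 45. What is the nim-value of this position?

18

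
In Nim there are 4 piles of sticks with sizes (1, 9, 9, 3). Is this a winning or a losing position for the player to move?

Bitwise XOR of the heap sizes:
  0001  (1)
  1001  (9)
  1001  (9)
  0011  (3)
  ----
  0010  (2)
The nim-sum is 2 ≠ 0, so this is an N-position: the player to move can win.

Winning position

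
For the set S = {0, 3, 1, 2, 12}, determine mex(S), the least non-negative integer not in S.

The values 0, 1, 2, 3 are all present; 4 is the first non-negative integer missing from the set.

4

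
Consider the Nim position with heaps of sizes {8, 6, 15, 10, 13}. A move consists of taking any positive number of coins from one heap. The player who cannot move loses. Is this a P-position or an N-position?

N-position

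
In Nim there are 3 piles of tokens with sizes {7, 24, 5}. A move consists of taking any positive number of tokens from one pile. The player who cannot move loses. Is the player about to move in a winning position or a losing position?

Winning position

Nim-sum: 7 ⊕ 24 ⊕ 5 = 26.
The nim-sum is 26 ≠ 0, so this is an N-position: the player to move can win.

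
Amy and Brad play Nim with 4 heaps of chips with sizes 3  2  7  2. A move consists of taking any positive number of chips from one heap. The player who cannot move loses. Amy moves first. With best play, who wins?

In binary:
  011  (3)
  010  (2)
  111  (7)
  010  (2)
  ---
  100  (4)
The nim-sum is 4 ≠ 0, so this is an N-position: the player to move can win; Amy has a winning move.

Amy wins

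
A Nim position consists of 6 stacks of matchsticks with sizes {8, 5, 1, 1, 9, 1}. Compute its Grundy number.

Compute the nim-sum pairwise:
8 XOR 5 = 13
13 XOR 1 = 12
12 XOR 1 = 13
13 XOR 9 = 4
4 XOR 1 = 5

5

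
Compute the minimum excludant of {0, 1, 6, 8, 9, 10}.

The values 0, 1 are all present; 2 is the first non-negative integer missing from the set.

2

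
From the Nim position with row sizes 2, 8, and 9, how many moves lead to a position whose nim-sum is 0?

1

Nim-sum: 2 ⊕ 8 ⊕ 9 = 3.
The overall nim-sum is X = 3. A row of size p has a winning move iff p XOR X < p (reduce it to p XOR X).
  2: 2 XOR 3 = 1 < 2 — winning move (to 1).
  8: 8 XOR 3 = 11 ≥ 8 — no move.
  9: 9 XOR 3 = 10 ≥ 9 — no move.
That gives 1 winning move.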